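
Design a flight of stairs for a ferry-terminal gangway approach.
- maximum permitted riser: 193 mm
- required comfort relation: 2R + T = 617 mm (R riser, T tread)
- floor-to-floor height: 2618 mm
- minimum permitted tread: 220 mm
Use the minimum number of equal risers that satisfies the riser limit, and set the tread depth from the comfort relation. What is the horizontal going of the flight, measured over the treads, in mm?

⌈2618/193⌉ = 14 risers.
R = 2618 ÷ 14 = 187 mm.
From 2R + T = 617: T = 617 − 374 = 243 mm.
14 risers give 13 treads; going = 13 × 243 = 3159 mm.

3159 mm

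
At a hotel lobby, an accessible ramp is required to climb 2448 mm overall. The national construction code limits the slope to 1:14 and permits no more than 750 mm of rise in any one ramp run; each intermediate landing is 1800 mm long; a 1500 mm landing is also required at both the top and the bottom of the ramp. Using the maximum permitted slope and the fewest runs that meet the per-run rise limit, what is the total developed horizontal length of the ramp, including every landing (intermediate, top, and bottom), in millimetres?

⌈2448/750⌉ = 4 ramp runs. That means 3 intermediate landings.
Horizontal run for 2448 mm of rise at 1:14 is 2448 × 14 = 34272 mm.
Intermediate landings: 3 × 1800 = 5400 mm.
Top and bottom landings: 2 × 1500 = 3000 mm.
Total = 34272 + 5400 + 3000 = 42672 mm.

42672 mm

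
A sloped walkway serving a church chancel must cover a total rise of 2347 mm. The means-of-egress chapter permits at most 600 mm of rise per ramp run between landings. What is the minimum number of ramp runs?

⌈2347/600⌉ = 4 ramp runs.

4 runs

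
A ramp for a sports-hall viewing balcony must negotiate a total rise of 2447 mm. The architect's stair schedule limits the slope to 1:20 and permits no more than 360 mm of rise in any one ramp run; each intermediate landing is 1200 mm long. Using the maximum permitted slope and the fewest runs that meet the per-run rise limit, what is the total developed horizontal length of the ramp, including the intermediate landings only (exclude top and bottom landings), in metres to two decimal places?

2447 / 360 = 6.80, so 7 ramp runs are needed. That means 6 intermediate landings.
Ramp run (horizontal) at 1:20: 2447 × 20 = 48940 mm.
Intermediate landings: 6 × 1200 = 7200 mm.
Total developed length = 48940 + 7200 = 56140 mm.
= 56.14 m.

56.14 m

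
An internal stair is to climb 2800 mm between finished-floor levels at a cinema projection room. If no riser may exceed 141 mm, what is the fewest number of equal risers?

20 risers

2800 / 141 = 19.858 → round up to 20 risers.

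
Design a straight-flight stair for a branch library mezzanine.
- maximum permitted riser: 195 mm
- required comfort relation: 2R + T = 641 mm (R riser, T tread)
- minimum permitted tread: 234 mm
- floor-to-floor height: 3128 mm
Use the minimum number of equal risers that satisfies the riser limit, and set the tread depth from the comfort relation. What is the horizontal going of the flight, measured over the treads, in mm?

4368 mm

At most 195 each: 3128/195 = 16.04, giving 17 risers.
Riser R = 3128 / 17 = 184 mm, within the 195 mm limit.
Tread T = 641 − 2 × 184 = 273 mm (≥ 234 mm).
17 risers give 16 treads; going = 16 × 273 = 4368 mm.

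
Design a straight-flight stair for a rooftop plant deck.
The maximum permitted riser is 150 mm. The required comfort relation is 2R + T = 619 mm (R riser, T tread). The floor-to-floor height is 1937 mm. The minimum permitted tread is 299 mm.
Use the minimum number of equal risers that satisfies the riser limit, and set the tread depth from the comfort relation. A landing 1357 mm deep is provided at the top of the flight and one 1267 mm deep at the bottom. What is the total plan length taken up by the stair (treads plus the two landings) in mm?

1937 / 150 = 12.91, so 13 risers are needed.
Each riser is 1937/13 = 149 mm (≤ 150 mm).
T = 619 − 2·149 = 321 mm, which satisfies the 299 mm minimum.
13 risers give 12 treads; going = 12 × 321 = 3852 mm.
Enclosure = 3852 + 1357 + 1267 = 6476 mm.

6476 mm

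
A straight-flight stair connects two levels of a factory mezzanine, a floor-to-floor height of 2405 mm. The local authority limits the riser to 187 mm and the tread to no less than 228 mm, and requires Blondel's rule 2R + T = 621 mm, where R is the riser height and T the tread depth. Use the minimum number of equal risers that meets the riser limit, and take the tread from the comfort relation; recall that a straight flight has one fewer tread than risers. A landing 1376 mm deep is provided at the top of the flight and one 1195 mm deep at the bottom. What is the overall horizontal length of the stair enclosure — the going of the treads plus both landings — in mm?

5583 mm

2405 / 187 = 12.86, so 13 risers are needed.
Each riser is 2405/13 = 185 mm (≤ 187 mm).
Tread T = 621 − 2 × 185 = 251 mm (≥ 228 mm).
13 risers give 12 treads; going = 12 × 251 = 3012 mm.
Add landings: 3012 + 1376 + 1195 = 5583 mm.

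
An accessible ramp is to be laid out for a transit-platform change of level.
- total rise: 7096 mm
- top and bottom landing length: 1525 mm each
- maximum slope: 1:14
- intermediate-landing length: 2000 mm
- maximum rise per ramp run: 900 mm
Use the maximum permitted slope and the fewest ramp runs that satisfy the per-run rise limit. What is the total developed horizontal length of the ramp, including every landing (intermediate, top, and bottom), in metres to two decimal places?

At most 900 each: 7096/900 = 7.88, giving 8 ramp runs. That means 7 intermediate landings.
Horizontal run for 7096 mm of rise at 1:14 is 7096 × 14 = 99344 mm.
7 intermediate landings contribute 7 × 2000 = 14000 mm.
Top and bottom landings: 2 × 1525 = 3050 mm.
Total = 99344 + 14000 + 3050 = 116394 mm.
= 116.39 m.

116.39 m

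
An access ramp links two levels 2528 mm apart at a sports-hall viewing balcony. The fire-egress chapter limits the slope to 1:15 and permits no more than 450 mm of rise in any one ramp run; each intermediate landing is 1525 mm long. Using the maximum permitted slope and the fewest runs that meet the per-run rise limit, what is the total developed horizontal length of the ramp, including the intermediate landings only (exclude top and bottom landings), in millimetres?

⌈2528/450⌉ = 6 ramp runs. That means 5 intermediate landings.
Horizontal run for 2528 mm of rise at 1:15 is 2528 × 15 = 37920 mm.
5 intermediate landings contribute 5 × 1525 = 7625 mm.
Developed length = 37920 + 7625 = 45545 mm.

45545 mm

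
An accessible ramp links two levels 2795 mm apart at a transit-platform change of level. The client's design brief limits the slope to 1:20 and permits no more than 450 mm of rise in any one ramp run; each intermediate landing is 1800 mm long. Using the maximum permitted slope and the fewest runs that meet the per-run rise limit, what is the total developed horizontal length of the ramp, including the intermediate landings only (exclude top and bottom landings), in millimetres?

2795 / 450 = 6.21, so 7 ramp runs are needed. That means 6 intermediate landings.
Ramp run (horizontal) at 1:20: 2795 × 20 = 55900 mm.
Intermediate landings: 6 × 1800 = 10800 mm.
Total developed length = 55900 + 10800 = 66700 mm.

66700 mm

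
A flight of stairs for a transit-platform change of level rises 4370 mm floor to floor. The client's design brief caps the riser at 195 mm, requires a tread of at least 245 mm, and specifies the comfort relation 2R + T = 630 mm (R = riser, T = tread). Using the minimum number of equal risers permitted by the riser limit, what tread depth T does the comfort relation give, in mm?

4370 / 195 = 22.410 → round up to 23 risers.
R = 4370 ÷ 23 = 190 mm.
Tread T = 630 − 2 × 190 = 250 mm (≥ 245 mm).

250 mm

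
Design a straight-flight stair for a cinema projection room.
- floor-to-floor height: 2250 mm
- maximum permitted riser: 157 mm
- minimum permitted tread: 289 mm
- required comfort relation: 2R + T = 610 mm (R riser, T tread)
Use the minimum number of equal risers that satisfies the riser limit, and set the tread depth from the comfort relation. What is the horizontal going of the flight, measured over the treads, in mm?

4340 mm

⌈2250/157⌉ = 15 risers.
Each riser is 2250/15 = 150 mm (≤ 157 mm).
From 2R + T = 610: T = 610 − 300 = 310 mm.
Treads = 15 − 1 = 14; going = 14 × 310 = 4340 mm.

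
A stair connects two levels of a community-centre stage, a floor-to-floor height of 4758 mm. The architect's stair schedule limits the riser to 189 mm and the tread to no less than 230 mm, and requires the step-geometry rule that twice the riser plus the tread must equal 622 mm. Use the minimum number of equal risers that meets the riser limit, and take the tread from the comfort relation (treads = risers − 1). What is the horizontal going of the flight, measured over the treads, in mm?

4758 / 189 = 25.17, so 26 risers are needed.
R = 4758 ÷ 26 = 183 mm.
From 2R + T = 622: T = 622 − 366 = 256 mm.
Treads = 26 − 1 = 25; going = 25 × 256 = 6400 mm.

6400 mm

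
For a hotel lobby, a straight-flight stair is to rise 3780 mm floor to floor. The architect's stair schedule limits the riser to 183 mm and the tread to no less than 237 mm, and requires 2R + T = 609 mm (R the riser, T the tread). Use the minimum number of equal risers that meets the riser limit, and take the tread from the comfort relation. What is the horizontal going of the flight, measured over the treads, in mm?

4980 mm

⌈3780/183⌉ = 21 risers.
R = 3780 ÷ 21 = 180 mm.
T = 609 − 2·180 = 249 mm, which satisfies the 237 mm minimum.
Treads = 21 − 1 = 20; going = 20 × 249 = 4980 mm.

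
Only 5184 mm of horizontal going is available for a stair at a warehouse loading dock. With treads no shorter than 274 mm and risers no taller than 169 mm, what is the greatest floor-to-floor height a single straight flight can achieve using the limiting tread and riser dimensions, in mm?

5184 / 274 = 18.92, so 18 treads fit.
Risers = treads + 1 = 19.
Maximum height = 19 × 169 = 3211 mm.

3211 mm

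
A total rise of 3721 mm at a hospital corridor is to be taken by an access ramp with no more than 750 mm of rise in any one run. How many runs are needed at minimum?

5 runs

⌈3721/750⌉ = 5 ramp runs.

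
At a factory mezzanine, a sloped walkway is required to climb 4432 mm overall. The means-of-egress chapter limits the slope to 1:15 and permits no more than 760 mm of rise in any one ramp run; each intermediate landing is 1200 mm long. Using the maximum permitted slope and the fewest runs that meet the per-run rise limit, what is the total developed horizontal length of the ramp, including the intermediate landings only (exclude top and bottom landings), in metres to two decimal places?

4432 / 760 = 5.83, so 6 ramp runs are needed. That means 5 intermediate landings.
Ramp run (horizontal) at 1:15: 4432 × 15 = 66480 mm.
5 intermediate landings contribute 5 × 1200 = 6000 mm.
Total developed length = 66480 + 6000 = 72480 mm.
= 72.48 m.

72.48 m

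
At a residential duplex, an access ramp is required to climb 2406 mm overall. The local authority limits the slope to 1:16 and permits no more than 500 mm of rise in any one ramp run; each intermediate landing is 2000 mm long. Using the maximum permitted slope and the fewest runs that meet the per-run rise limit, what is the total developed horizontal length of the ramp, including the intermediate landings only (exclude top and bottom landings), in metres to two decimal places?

2406 / 500 = 4.812 → round up to 5 ramp runs. That means 4 intermediate landings.
Ramp run (horizontal) at 1:16: 2406 × 16 = 38496 mm.
Intermediate landings: 4 × 2000 = 8000 mm.
Total developed length = 38496 + 8000 = 46496 mm.
= 46.50 m.

46.50 m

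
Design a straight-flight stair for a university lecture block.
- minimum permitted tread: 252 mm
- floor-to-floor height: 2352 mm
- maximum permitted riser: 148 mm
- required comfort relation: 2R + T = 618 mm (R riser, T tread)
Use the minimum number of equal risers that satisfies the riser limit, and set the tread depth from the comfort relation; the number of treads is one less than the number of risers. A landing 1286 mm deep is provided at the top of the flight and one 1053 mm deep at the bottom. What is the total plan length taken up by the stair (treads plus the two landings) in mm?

⌈2352/148⌉ = 16 risers.
R = 2352 ÷ 16 = 147 mm.
From 2R + T = 618: T = 618 − 294 = 324 mm.
Treads = 16 − 1 = 15; going = 15 × 324 = 4860 mm.
Enclosure = 4860 + 1286 + 1053 = 7199 mm.

7199 mm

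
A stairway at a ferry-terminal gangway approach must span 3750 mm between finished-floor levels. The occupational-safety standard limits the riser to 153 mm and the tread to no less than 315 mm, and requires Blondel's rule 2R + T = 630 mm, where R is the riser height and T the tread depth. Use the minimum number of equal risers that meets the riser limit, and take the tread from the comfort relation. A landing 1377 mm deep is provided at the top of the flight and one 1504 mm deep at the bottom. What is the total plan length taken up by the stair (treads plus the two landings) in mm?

3750 / 153 = 24.51, so 25 risers are needed.
Each riser is 3750/25 = 150 mm (≤ 153 mm).
T = 630 − 2·150 = 330 mm, which satisfies the 315 mm minimum.
Treads = 25 − 1 = 24; going = 24 × 330 = 7920 mm.
Add landings: 7920 + 1377 + 1504 = 10801 mm.

10801 mm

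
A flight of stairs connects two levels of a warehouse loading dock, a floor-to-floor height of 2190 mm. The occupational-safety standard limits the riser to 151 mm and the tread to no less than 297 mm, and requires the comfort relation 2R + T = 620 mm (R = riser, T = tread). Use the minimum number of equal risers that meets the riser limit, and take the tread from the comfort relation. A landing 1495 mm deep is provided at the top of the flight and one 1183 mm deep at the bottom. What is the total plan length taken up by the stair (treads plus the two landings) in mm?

2190 / 151 = 14.503 → round up to 15 risers.
Riser R = 2190 / 15 = 146 mm, within the 151 mm limit.
Tread T = 620 − 2 × 146 = 328 mm (≥ 297 mm).
Going = (15 − 1) × 328 = 4592 mm.
Add landings: 4592 + 1495 + 1183 = 7270 mm.

7270 mm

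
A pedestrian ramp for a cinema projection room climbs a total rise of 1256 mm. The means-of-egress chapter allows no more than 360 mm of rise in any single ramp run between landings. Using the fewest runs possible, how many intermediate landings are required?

At most 360 each: 1256/360 = 3.49, giving 4 ramp runs.
4 runs are separated by 3 intermediate landings.

3 intermediate landings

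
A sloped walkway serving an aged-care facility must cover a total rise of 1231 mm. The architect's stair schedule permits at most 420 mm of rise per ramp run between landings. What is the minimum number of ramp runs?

1231 / 420 = 2.931 → round up to 3 ramp runs.

3 runs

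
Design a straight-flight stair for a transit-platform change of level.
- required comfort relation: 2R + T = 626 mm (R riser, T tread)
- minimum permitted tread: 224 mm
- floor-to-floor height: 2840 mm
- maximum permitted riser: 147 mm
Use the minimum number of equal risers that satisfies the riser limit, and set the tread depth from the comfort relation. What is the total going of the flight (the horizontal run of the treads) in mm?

⌈2840/147⌉ = 20 risers.
Riser R = 2840 / 20 = 142 mm, within the 147 mm limit.
Tread T = 626 − 2 × 142 = 342 mm (≥ 224 mm).
Going = (20 − 1) × 342 = 6498 mm.

6498 mm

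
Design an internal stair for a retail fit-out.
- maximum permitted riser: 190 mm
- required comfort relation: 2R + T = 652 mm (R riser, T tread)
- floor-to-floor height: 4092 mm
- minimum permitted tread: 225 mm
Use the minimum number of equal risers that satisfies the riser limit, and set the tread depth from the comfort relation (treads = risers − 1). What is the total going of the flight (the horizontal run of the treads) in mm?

4092 / 190 = 21.54, so 22 risers are needed.
Riser R = 4092 / 22 = 186 mm, within the 190 mm limit.
Tread T = 652 − 2 × 186 = 280 mm (≥ 225 mm).
Treads = 22 − 1 = 21; going = 21 × 280 = 5880 mm.

5880 mm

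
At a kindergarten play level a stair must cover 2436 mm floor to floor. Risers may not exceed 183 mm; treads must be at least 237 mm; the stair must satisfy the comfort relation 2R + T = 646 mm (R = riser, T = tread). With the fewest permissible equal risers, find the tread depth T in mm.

298 mm

⌈2436/183⌉ = 14 risers.
Each riser is 2436/14 = 174 mm (≤ 183 mm).
Tread T = 646 − 2 × 174 = 298 mm (≥ 237 mm).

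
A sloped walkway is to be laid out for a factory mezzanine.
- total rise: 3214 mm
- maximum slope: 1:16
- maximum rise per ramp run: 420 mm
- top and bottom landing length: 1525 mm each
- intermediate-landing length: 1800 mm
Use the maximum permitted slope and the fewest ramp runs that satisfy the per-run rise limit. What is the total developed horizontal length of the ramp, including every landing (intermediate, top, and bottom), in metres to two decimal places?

67.07 m

At most 420 each: 3214/420 = 7.65, giving 8 ramp runs. That means 7 intermediate landings.
Ramp run (horizontal) at 1:16: 3214 × 16 = 51424 mm.
Intermediate landings: 7 × 1800 = 12600 mm.
Top and bottom landings: 2 × 1525 = 3050 mm.
Total = 51424 + 12600 + 3050 = 67074 mm.
= 67.07 m.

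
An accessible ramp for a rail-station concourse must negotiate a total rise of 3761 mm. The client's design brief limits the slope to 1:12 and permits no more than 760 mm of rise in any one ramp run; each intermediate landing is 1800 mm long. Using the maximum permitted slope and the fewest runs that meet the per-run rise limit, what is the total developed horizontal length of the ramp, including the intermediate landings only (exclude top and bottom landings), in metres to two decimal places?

52.33 m

3761 / 760 = 4.95, so 5 ramp runs are needed. That means 4 intermediate landings.
Ramp run (horizontal) at 1:12: 3761 × 12 = 45132 mm.
4 intermediate landings contribute 4 × 1800 = 7200 mm.
Total developed length = 45132 + 7200 = 52332 mm.
= 52.33 m.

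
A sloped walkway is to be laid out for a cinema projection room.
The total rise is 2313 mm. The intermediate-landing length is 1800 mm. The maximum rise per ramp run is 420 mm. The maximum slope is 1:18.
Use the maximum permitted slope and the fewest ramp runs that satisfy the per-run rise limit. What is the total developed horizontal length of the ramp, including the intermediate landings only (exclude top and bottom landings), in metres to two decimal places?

50.63 m

At most 420 each: 2313/420 = 5.51, giving 6 ramp runs. That means 5 intermediate landings.
Horizontal run for 2313 mm of rise at 1:18 is 2313 × 18 = 41634 mm.
Intermediate landings: 5 × 1800 = 9000 mm.
Developed length = 41634 + 9000 = 50634 mm.
= 50.63 m.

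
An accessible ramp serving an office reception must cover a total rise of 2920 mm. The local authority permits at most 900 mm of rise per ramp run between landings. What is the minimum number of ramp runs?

4 runs

⌈2920/900⌉ = 4 ramp runs.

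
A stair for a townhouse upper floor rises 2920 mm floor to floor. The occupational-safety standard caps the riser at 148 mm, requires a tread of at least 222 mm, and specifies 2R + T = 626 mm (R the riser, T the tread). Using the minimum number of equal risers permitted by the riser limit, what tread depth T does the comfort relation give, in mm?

At most 148 each: 2920/148 = 19.73, giving 20 risers.
Each riser is 2920/20 = 146 mm (≤ 148 mm).
T = 626 − 2·146 = 334 mm, which satisfies the 222 mm minimum.

334 mm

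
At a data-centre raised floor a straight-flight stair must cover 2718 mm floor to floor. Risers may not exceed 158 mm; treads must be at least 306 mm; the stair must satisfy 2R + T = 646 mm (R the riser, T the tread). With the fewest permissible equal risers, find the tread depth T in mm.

344 mm

At most 158 each: 2718/158 = 17.20, giving 18 risers.
Riser R = 2718 / 18 = 151 mm, within the 158 mm limit.
From 2R + T = 646: T = 646 − 302 = 344 mm.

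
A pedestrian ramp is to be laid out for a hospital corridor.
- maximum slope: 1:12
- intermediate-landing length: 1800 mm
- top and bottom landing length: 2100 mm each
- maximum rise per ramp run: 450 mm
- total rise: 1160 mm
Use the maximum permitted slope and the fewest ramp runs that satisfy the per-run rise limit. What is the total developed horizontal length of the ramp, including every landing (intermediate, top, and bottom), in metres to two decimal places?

1160 / 450 = 2.58, so 3 ramp runs are needed. That means 2 intermediate landings.
Ramp run (horizontal) at 1:12: 1160 × 12 = 13920 mm.
Intermediate landings: 2 × 1800 = 3600 mm.
Top and bottom landings: 2 × 2100 = 4200 mm.
Total = 13920 + 3600 + 4200 = 21720 mm.
= 21.72 m.

21.72 m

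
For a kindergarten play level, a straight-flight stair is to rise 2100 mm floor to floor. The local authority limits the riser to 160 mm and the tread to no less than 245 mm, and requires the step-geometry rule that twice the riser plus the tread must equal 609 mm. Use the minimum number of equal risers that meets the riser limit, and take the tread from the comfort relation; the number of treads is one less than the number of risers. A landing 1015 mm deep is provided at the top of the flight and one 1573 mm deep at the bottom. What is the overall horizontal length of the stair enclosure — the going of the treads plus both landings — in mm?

6605 mm

2100 / 160 = 13.125 → round up to 14 risers.
R = 2100 ÷ 14 = 150 mm.
Tread T = 609 − 2 × 150 = 309 mm (≥ 245 mm).
Treads = 14 − 1 = 13; going = 13 × 309 = 4017 mm.
Add landings: 4017 + 1015 + 1573 = 6605 mm.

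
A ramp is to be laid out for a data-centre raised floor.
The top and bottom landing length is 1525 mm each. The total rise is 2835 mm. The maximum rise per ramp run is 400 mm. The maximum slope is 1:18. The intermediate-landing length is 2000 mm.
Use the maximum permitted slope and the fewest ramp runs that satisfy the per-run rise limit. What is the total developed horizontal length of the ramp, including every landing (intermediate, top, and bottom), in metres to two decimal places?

68.08 m

2835 / 400 = 7.09, so 8 ramp runs are needed. That means 7 intermediate landings.
Horizontal run for 2835 mm of rise at 1:18 is 2835 × 18 = 51030 mm.
7 intermediate landings contribute 7 × 2000 = 14000 mm.
Top and bottom landings: 2 × 1525 = 3050 mm.
Total = 51030 + 14000 + 3050 = 68080 mm.
= 68.08 m.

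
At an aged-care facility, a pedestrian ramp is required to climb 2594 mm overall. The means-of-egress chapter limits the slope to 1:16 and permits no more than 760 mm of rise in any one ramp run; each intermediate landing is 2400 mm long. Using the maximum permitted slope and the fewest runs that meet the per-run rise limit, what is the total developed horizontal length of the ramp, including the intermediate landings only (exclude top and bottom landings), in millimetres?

⌈2594/760⌉ = 4 ramp runs. That means 3 intermediate landings.
Ramp run (horizontal) at 1:16: 2594 × 16 = 41504 mm.
3 intermediate landings contribute 3 × 2400 = 7200 mm.
Developed length = 41504 + 7200 = 48704 mm.

48704 mm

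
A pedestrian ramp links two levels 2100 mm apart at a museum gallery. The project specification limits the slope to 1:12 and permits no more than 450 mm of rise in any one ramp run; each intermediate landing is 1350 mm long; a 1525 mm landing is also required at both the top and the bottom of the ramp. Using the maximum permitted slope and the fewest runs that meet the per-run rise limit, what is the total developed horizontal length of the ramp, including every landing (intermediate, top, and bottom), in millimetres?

⌈2100/450⌉ = 5 ramp runs. That means 4 intermediate landings.
Ramp run (horizontal) at 1:12: 2100 × 12 = 25200 mm.
4 intermediate landings contribute 4 × 1350 = 5400 mm.
Top and bottom landings: 2 × 1525 = 3050 mm.
Total = 25200 + 5400 + 3050 = 33650 mm.

33650 mm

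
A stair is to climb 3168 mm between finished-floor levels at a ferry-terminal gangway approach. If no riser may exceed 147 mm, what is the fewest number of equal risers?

3168 / 147 = 21.551 → round up to 22 risers.

22 risers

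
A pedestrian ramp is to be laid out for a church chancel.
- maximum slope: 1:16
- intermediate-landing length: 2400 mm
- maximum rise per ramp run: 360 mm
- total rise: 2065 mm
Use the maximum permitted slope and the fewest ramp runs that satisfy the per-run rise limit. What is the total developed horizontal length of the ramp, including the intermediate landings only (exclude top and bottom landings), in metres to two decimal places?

⌈2065/360⌉ = 6 ramp runs. That means 5 intermediate landings.
Ramp run (horizontal) at 1:16: 2065 × 16 = 33040 mm.
5 intermediate landings contribute 5 × 2400 = 12000 mm.
Total developed length = 33040 + 12000 = 45040 mm.
= 45.04 m.

45.04 m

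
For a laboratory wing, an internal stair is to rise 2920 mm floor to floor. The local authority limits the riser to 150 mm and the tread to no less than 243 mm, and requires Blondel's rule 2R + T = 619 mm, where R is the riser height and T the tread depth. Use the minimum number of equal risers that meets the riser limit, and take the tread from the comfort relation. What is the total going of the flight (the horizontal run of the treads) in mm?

2920 / 150 = 19.47, so 20 risers are needed.
Riser R = 2920 / 20 = 146 mm, within the 150 mm limit.
From 2R + T = 619: T = 619 − 292 = 327 mm.
Treads = 20 − 1 = 19; going = 19 × 327 = 6213 mm.

6213 mm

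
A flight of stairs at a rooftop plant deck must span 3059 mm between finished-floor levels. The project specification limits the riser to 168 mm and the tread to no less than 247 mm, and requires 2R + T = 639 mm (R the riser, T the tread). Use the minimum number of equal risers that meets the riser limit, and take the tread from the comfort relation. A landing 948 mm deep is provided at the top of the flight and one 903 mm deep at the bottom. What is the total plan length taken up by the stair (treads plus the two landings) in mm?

⌈3059/168⌉ = 19 risers.
Each riser is 3059/19 = 161 mm (≤ 168 mm).
From 2R + T = 639: T = 639 − 322 = 317 mm.
19 risers give 18 treads; going = 18 × 317 = 5706 mm.
Enclosure = 5706 + 948 + 903 = 7557 mm.

7557 mm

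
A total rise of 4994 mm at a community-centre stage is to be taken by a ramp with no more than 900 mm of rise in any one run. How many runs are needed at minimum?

6 runs

⌈4994/900⌉ = 6 ramp runs.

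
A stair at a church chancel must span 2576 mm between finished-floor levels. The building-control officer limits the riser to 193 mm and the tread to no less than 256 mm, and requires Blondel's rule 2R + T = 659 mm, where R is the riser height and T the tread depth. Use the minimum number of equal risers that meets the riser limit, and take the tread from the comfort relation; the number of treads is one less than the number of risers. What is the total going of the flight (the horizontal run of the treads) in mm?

3783 mm

At most 193 each: 2576/193 = 13.35, giving 14 risers.
R = 2576 ÷ 14 = 184 mm.
T = 659 − 2·184 = 291 mm, which satisfies the 256 mm minimum.
Going = (14 − 1) × 291 = 3783 mm.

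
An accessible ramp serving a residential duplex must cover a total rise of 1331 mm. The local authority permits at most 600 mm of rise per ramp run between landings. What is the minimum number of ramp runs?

1331 / 600 = 2.218 → round up to 3 ramp runs.

3 runs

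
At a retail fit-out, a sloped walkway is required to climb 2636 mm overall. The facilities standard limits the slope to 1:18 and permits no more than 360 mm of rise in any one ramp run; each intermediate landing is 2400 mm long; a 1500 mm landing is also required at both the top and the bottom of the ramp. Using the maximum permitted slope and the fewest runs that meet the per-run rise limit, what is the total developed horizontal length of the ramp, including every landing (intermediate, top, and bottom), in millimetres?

2636 / 360 = 7.322 → round up to 8 ramp runs. That means 7 intermediate landings.
Horizontal run for 2636 mm of rise at 1:18 is 2636 × 18 = 47448 mm.
Intermediate landings: 7 × 2400 = 16800 mm.
Top and bottom landings: 2 × 1500 = 3000 mm.
Total = 47448 + 16800 + 3000 = 67248 mm.

67248 mm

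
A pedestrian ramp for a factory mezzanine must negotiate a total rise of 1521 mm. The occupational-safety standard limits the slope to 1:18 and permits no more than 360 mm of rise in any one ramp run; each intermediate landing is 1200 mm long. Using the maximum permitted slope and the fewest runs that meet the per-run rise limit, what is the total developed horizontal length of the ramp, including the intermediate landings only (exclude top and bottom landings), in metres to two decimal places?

1521 / 360 = 4.22, so 5 ramp runs are needed. That means 4 intermediate landings.
Ramp run (horizontal) at 1:18: 1521 × 18 = 27378 mm.
4 intermediate landings contribute 4 × 1200 = 4800 mm.
Developed length = 27378 + 4800 = 32178 mm.
= 32.18 m.

32.18 m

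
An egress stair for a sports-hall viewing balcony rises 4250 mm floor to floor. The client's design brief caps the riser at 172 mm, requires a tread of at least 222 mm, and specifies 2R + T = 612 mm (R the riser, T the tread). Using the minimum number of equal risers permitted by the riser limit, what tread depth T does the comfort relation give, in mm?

272 mm

At most 172 each: 4250/172 = 24.71, giving 25 risers.
Each riser is 4250/25 = 170 mm (≤ 172 mm).
T = 612 − 2·170 = 272 mm, which satisfies the 222 mm minimum.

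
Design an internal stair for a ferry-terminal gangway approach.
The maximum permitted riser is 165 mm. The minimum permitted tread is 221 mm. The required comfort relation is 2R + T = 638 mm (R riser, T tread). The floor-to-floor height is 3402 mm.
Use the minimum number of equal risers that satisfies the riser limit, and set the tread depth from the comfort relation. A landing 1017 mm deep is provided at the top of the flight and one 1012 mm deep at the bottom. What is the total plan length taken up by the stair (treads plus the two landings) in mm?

8309 mm

3402 / 165 = 20.618 → round up to 21 risers.
Each riser is 3402/21 = 162 mm (≤ 165 mm).
From 2R + T = 638: T = 638 − 324 = 314 mm.
Going = (21 − 1) × 314 = 6280 mm.
Enclosure = 6280 + 1017 + 1012 = 8309 mm.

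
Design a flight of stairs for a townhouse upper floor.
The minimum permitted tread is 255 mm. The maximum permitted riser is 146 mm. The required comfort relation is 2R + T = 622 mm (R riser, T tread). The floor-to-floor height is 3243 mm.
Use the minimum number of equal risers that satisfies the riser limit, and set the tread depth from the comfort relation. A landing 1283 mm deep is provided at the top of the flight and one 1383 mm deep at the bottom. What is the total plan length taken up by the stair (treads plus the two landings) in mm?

10146 mm

3243 / 146 = 22.21, so 23 risers are needed.
Riser R = 3243 / 23 = 141 mm, within the 146 mm limit.
From 2R + T = 622: T = 622 − 282 = 340 mm.
Going = (23 − 1) × 340 = 7480 mm.
Add landings: 7480 + 1283 + 1383 = 10146 mm.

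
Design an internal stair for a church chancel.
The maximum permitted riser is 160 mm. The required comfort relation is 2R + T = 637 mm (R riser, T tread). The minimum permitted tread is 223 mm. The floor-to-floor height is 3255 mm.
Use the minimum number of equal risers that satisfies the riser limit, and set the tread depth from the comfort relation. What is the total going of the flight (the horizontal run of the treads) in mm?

6540 mm

At most 160 each: 3255/160 = 20.34, giving 21 risers.
R = 3255 ÷ 21 = 155 mm.
From 2R + T = 637: T = 637 − 310 = 327 mm.
21 risers give 20 treads; going = 20 × 327 = 6540 mm.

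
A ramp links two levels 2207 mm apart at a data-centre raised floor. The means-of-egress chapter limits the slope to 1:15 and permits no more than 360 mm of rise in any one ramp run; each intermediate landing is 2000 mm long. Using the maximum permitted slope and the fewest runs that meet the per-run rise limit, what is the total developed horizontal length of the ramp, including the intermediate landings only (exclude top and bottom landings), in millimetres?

45105 mm

At most 360 each: 2207/360 = 6.13, giving 7 ramp runs. That means 6 intermediate landings.
Horizontal run for 2207 mm of rise at 1:15 is 2207 × 15 = 33105 mm.
Intermediate landings: 6 × 2000 = 12000 mm.
Total developed length = 33105 + 12000 = 45105 mm.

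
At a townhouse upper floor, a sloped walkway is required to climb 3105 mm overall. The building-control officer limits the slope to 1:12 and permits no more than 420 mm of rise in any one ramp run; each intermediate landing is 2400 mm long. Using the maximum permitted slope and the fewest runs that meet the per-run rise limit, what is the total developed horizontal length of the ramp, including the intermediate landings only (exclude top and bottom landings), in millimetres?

54060 mm

3105 / 420 = 7.393 → round up to 8 ramp runs. That means 7 intermediate landings.
Ramp run (horizontal) at 1:12: 3105 × 12 = 37260 mm.
7 intermediate landings contribute 7 × 2400 = 16800 mm.
Total developed length = 37260 + 16800 = 54060 mm.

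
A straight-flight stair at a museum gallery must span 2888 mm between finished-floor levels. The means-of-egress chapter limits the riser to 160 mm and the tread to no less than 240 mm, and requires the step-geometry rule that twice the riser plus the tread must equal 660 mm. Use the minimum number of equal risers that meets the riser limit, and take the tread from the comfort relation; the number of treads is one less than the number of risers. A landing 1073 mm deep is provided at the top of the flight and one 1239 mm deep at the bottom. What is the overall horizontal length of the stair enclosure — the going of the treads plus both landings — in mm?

8720 mm

At most 160 each: 2888/160 = 18.05, giving 19 risers.
Each riser is 2888/19 = 152 mm (≤ 160 mm).
Tread T = 660 − 2 × 152 = 356 mm (≥ 240 mm).
Treads = 19 − 1 = 18; going = 18 × 356 = 6408 mm.
Enclosure = 6408 + 1073 + 1239 = 8720 mm.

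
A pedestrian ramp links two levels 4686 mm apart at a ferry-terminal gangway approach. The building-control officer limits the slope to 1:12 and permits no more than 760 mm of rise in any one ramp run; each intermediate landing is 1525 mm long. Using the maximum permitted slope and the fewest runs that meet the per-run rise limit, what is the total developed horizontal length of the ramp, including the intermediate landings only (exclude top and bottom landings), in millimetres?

4686 / 760 = 6.166 → round up to 7 ramp runs. That means 6 intermediate landings.
Ramp run (horizontal) at 1:12: 4686 × 12 = 56232 mm.
6 intermediate landings contribute 6 × 1525 = 9150 mm.
Total developed length = 56232 + 9150 = 65382 mm.

65382 mm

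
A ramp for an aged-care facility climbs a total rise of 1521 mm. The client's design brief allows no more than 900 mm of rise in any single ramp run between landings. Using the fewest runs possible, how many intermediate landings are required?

⌈1521/900⌉ = 2 ramp runs.
2 runs are separated by 1 intermediate landings.

1 intermediate landings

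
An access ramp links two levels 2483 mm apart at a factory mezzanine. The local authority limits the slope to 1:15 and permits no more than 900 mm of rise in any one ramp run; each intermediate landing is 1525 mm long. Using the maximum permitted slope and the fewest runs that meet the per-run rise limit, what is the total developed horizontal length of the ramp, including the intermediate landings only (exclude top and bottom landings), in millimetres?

40295 mm

At most 900 each: 2483/900 = 2.76, giving 3 ramp runs. That means 2 intermediate landings.
Ramp run (horizontal) at 1:15: 2483 × 15 = 37245 mm.
Intermediate landings: 2 × 1525 = 3050 mm.
Developed length = 37245 + 3050 = 40295 mm.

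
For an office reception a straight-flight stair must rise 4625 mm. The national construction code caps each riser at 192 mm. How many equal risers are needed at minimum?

25 risers

4625 / 192 = 24.09, so 25 risers are needed.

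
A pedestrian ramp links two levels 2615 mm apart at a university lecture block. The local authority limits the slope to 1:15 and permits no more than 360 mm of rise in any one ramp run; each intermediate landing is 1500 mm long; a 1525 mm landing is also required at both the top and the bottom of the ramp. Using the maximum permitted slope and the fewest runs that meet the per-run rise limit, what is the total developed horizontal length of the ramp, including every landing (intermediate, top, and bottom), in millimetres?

2615 / 360 = 7.264 → round up to 8 ramp runs. That means 7 intermediate landings.
Ramp run (horizontal) at 1:15: 2615 × 15 = 39225 mm.
7 intermediate landings contribute 7 × 1500 = 10500 mm.
Top and bottom landings: 2 × 1525 = 3050 mm.
Total = 39225 + 10500 + 3050 = 52775 mm.

52775 mm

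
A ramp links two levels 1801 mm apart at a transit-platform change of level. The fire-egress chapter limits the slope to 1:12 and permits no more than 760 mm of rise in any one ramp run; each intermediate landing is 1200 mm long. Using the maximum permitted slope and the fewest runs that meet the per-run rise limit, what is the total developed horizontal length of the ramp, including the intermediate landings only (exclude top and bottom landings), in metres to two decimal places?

⌈1801/760⌉ = 3 ramp runs. That means 2 intermediate landings.
Ramp run (horizontal) at 1:12: 1801 × 12 = 21612 mm.
2 intermediate landings contribute 2 × 1200 = 2400 mm.
Developed length = 21612 + 2400 = 24012 mm.
= 24.01 m.

24.01 m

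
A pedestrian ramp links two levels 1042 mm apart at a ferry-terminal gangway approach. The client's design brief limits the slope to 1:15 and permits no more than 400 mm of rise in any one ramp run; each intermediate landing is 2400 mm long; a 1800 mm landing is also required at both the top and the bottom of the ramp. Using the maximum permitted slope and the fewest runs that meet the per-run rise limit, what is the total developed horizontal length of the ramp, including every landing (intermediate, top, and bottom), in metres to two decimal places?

24.03 m

⌈1042/400⌉ = 3 ramp runs. That means 2 intermediate landings.
Ramp run (horizontal) at 1:15: 1042 × 15 = 15630 mm.
Intermediate landings: 2 × 2400 = 4800 mm.
Top and bottom landings: 2 × 1800 = 3600 mm.
Total = 15630 + 4800 + 3600 = 24030 mm.
= 24.03 m.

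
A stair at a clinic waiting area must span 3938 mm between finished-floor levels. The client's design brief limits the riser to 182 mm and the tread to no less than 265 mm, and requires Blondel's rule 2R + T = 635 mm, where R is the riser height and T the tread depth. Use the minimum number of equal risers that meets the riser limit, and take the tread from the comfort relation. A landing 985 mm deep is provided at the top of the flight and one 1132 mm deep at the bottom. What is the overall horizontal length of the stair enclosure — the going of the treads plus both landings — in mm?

At most 182 each: 3938/182 = 21.64, giving 22 risers.
R = 3938 ÷ 22 = 179 mm.
T = 635 − 2·179 = 277 mm, which satisfies the 265 mm minimum.
22 risers give 21 treads; going = 21 × 277 = 5817 mm.
Enclosure = 5817 + 985 + 1132 = 7934 mm.

7934 mm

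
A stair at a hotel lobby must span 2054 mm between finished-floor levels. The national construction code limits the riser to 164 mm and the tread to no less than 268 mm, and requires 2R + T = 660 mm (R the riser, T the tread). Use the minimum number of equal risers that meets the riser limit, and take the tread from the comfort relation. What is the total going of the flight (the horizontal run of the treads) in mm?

4128 mm

At most 164 each: 2054/164 = 12.52, giving 13 risers.
Each riser is 2054/13 = 158 mm (≤ 164 mm).
From 2R + T = 660: T = 660 − 316 = 344 mm.
Treads = 13 − 1 = 12; going = 12 × 344 = 4128 mm.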